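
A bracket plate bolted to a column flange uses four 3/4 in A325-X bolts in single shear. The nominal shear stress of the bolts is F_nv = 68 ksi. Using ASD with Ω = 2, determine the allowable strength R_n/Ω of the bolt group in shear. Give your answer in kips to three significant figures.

60.1 kips

A_b = π × 0.75² / 4 = 0.4418 in².
R_n = F_nv · A_b · n · n_s = 68 × 0.4418 × 4 × 1 = 120.2 kips.
Allowable strength R_n/Ω = 120.2 / 2 = 60.1 kips.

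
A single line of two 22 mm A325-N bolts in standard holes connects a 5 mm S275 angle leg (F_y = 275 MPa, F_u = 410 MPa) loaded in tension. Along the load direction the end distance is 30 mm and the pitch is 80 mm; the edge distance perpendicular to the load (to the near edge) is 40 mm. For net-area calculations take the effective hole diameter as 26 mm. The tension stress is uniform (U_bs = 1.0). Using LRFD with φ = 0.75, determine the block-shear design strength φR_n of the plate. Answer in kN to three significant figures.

Shear plane L_v = 30 + 1·80 = 110 mm; A_gv = 110 × 5 = 550 mm².
A_nv = (110 − 1.5·26) × 5 = 355 mm².
A_nt = (40 − 0.5·26) × 5 = 135 mm².
0.6 F_u A_nv = 87.33 kN; 0.6 F_y A_gv = 90.75 kN → shear rupture governs the shear term.
R_n = 87.33 + 1.0 × 410 × 135 / 1000 = 142.7 kN.
Design strength φR_n = 0.75 × 142.7 = 107 kN.

107 kN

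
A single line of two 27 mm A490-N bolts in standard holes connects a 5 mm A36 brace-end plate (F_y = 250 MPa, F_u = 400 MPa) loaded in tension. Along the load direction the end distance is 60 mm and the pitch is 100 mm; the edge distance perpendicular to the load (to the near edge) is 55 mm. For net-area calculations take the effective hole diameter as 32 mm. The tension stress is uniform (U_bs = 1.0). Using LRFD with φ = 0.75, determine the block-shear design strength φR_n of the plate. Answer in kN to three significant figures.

Shear plane L_v = 60 + 1·100 = 160 mm; A_gv = 160 × 5 = 800 mm².
A_nv = (160 − 1.5·32) × 5 = 560 mm².
A_nt = (55 − 0.5·32) × 5 = 195 mm².
0.6 F_u A_nv = 134.4 kN; 0.6 F_y A_gv = 120 kN → shear yielding governs the shear term.
R_n = 120 + 1.0 × 400 × 195 / 1000 = 198 kN.
Design strength φR_n = 0.75 × 198 = 148 kN.

148 kN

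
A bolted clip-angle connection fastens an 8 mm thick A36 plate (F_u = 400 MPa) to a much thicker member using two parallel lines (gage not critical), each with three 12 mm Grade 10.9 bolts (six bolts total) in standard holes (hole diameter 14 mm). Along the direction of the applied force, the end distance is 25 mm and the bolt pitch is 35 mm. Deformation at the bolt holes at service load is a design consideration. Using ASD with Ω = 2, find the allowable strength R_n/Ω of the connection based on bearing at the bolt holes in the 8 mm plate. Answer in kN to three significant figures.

Per bolt r_n = 1.2 l_c t F_u ≤ 2.4 d t F_u; upper limit = 2.4 × 12 × 8 × 400 / 1000 = 92.16 kN.
Edge bolt: l_c = 25 − 14/2 = 18 mm → 1.2 × 18 × 8 × 400 / 1000 = 69.12 → r_n = 69.12 kN.
Interior bolts: l_c = 35 − 14 = 21 mm → 1.2 × 21 × 8 × 400 / 1000 = 80.64 → r_n = 80.64 kN.
R_n = 2 × 69.12 + 4 × 80.64 = 460.8 kN.
Allowable strength R_n/Ω = 460.8 / 2 = 230 kN.

230 kN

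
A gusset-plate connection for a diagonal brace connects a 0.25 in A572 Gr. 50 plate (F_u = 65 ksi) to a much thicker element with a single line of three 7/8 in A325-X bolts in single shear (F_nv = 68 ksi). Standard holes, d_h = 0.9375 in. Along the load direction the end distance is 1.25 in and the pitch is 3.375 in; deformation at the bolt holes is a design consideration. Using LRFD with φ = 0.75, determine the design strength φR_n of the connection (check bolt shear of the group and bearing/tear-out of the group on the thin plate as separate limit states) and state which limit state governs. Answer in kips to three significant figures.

62.6 kips (bearing governs)

Bolt shear: A_b = π·0.875²/4 = 0.6013 in²; R_n = 68 × 0.6013 × 3 × 1 = 122.7 kips → 0.75 × 122.7 = 92 kips.
Bearing (1.2 l_c t F_u ≤ 2.4 d t F_u): upper limit = 2.4·0.875·0.25·65 = 34.12 kips.
  Edge l_c = 1.25 − 0.9375/2 = 0.7812 → r_n = 15.23 kips; interior l_c = 3.375 − 0.9375 = 2.438 → r_n = 34.12 kips.
  R_n,bearing = 1·15.23 + 2·34.12 = 83.48 kips → 0.75 × 83.48 = 62.6 kips.
Bearing governs: 62.6 kips.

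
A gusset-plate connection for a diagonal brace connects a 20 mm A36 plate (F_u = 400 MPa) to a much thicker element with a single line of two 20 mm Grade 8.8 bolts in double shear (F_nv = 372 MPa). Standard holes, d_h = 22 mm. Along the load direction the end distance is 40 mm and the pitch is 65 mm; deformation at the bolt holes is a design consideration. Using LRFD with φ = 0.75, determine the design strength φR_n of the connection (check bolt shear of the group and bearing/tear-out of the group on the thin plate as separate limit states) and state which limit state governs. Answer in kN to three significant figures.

Bolt shear: A_b = π·20²/4 = 314.2 mm²; R_n = 372 × 314.2 × 2 × 2 / 1000 = 467.5 kN → 0.75 × 467.5 = 351 kN.
Bearing (1.2 l_c t F_u ≤ 2.4 d t F_u): upper limit = 2.4·20·20·400 / 1000 = 384 kN.
  Edge l_c = 40 − 22/2 = 29 → r_n = 278.4 kN; interior l_c = 65 − 22 = 43 → r_n = 384 kN.
  R_n,bearing = 1·278.4 + 1·384 = 662.4 kN → 0.75 × 662.4 = 497 kN.
Bolt shear governs: 351 kN.

351 kN (bolt shear governs)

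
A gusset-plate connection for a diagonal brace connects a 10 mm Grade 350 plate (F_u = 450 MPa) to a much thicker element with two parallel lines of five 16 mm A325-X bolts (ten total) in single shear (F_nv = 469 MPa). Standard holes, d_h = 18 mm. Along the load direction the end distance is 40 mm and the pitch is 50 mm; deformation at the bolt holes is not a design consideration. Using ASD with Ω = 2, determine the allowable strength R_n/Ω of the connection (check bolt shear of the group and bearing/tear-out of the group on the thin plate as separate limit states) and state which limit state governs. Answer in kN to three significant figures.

Bolt shear: A_b = π·16²/4 = 201.1 mm²; R_n = 469 × 201.1 × 10 × 1 / 1000 = 943 kN → 943 / 2 = 471 kN.
Bearing (1.5 l_c t F_u ≤ 3.0 d t F_u): upper limit = 3.0·16·10·450 / 1000 = 216 kN.
  Edge l_c = 40 − 18/2 = 31 → r_n = 209.2 kN; interior l_c = 50 − 18 = 32 → r_n = 216 kN.
  R_n,bearing = 2·209.2 + 8·216 = 2146 kN → 2146 / 2 = 1070 kN.
Bolt shear governs: 471 kN.

471 kN (bolt shear governs)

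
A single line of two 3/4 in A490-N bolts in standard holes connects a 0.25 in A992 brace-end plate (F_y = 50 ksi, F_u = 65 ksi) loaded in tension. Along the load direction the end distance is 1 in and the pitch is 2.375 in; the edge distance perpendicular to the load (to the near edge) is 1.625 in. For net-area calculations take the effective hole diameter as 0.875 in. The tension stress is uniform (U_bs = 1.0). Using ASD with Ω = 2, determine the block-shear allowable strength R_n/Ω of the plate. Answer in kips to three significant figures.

Shear plane L_v = 1 + 1·2.375 = 3.375 in; A_gv = 3.375 × 0.25 = 0.8438 in².
A_nv = (3.375 − 1.5·0.875) × 0.25 = 0.5156 in².
A_nt = (1.625 − 0.5·0.875) × 0.25 = 0.2969 in².
0.6 F_u A_nv = 20.11 kips; 0.6 F_y A_gv = 25.31 kips → shear rupture governs the shear term.
R_n = 20.11 + 1.0 × 65 × 0.2969 = 39.41 kips.
Allowable strength R_n/Ω = 39.41 / 2 = 19.7 kips.

19.7 kips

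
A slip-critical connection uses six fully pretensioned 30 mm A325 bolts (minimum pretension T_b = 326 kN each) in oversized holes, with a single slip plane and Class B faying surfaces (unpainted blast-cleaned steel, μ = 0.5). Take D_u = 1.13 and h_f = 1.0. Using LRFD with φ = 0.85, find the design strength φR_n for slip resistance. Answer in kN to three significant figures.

939 kN

R_n = μ · D_u · h_f · T_b · n_s · n_b = 0.5 × 1.13 × 1.0 × 326 × 1 × 6 = 1105 kN.
Design strength φR_n = 0.85 × 1105 = 939 kN.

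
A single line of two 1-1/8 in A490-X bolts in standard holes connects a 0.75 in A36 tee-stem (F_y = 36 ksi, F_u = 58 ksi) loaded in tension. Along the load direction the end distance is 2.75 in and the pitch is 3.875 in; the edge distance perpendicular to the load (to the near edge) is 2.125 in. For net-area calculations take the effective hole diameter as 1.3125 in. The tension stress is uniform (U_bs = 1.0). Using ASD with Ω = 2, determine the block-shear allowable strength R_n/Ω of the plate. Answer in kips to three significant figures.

Shear plane L_v = 2.75 + 1·3.875 = 6.625 in; A_gv = 6.625 × 0.75 = 4.969 in².
A_nv = (6.625 − 1.5·1.3125) × 0.75 = 3.492 in².
A_nt = (2.125 − 0.5·1.3125) × 0.75 = 1.102 in².
0.6 F_u A_nv = 121.5 kips; 0.6 F_y A_gv = 107.3 kips → shear yielding governs the shear term.
R_n = 107.3 + 1.0 × 58 × 1.102 = 171.2 kips.
Allowable strength R_n/Ω = 171.2 / 2 = 85.6 kips.

85.6 kips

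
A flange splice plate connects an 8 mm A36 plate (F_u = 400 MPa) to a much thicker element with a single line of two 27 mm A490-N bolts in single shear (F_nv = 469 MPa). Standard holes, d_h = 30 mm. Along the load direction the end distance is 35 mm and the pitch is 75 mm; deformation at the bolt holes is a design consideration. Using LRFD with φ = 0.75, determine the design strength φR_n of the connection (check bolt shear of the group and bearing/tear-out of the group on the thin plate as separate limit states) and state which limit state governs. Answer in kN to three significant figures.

187 kN (bearing governs)

Bolt shear: A_b = π·27²/4 = 572.6 mm²; R_n = 469 × 572.6 × 2 × 1 / 1000 = 537.1 kN → 0.75 × 537.1 = 403 kN.
Bearing (1.2 l_c t F_u ≤ 2.4 d t F_u): upper limit = 2.4·27·8·400 / 1000 = 207.4 kN.
  Edge l_c = 35 − 30/2 = 20 → r_n = 76.8 kN; interior l_c = 75 − 30 = 45 → r_n = 172.8 kN.
  R_n,bearing = 1·76.8 + 1·172.8 = 249.6 kN → 0.75 × 249.6 = 187 kN.
Bearing governs: 187 kN.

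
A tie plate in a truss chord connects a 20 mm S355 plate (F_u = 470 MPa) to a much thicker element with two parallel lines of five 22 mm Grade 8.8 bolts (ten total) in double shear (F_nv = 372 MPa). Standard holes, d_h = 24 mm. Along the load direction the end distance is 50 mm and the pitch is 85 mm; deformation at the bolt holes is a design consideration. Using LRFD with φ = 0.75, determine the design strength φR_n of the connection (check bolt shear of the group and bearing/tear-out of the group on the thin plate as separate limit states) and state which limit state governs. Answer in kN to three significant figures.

Bolt shear: A_b = π·22²/4 = 380.1 mm²; R_n = 372 × 380.1 × 10 × 2 / 1000 = 2828 kN → 0.75 × 2828 = 2120 kN.
Bearing (1.2 l_c t F_u ≤ 2.4 d t F_u): upper limit = 2.4·22·20·470 / 1000 = 496.3 kN.
  Edge l_c = 50 − 24/2 = 38 → r_n = 428.6 kN; interior l_c = 85 − 24 = 61 → r_n = 496.3 kN.
  R_n,bearing = 2·428.6 + 8·496.3 = 4828 kN → 0.75 × 4828 = 3620 kN.
Bolt shear governs: 2120 kN.

2120 kN (bolt shear governs)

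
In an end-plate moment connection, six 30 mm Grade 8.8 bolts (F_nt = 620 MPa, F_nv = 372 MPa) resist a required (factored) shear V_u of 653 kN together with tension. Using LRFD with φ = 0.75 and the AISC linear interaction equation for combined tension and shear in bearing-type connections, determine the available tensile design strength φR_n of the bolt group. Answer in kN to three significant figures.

A_b = π·30²/4 = 706.9 mm²; f_rv = 653 × 1000 / (6 × 706.9) = 154 MPa.
F'_nt = 1.3 F_nt − (F_nt / φF_nv) f_rv = 1.3·620 − (620/(0.75·372))·154 = 463.8 MPa, capped at F_nt → F'_nt = 463.8 MPa.
R_n = F'_nt · A_b · n = 463.8 × 706.9 × 6 / 1000 = 1967 kN.
Design strength φR_n = 0.75 × 1967 = 1480 kN.

1480 kN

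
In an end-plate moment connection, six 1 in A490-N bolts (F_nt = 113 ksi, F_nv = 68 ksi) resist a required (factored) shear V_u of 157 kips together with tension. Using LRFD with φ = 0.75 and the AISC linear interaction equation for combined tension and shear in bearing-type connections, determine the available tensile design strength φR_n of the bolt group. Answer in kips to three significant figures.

258 kips

A_b = π·1²/4 = 0.7854 in²; f_rv = 157 / (6 × 0.7854) = 33.32 ksi.
F'_nt = 1.3 F_nt − (F_nt / φF_nv) f_rv = 1.3·113 − (113/(0.75·68))·33.32 = 73.08 ksi, capped at F_nt → F'_nt = 73.08 ksi.
R_n = F'_nt · A_b · n = 73.08 × 0.7854 × 6 = 344.4 kips.
Design strength φR_n = 0.75 × 344.4 = 258 kips.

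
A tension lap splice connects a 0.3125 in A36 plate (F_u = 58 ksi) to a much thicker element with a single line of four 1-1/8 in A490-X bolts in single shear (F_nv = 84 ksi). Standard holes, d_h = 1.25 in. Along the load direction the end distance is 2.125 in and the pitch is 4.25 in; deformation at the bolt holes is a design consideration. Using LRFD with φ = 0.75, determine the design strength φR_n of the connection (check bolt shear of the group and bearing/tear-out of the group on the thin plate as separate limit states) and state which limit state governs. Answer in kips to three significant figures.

Bolt shear: A_b = π·1.125²/4 = 0.994 in²; R_n = 84 × 0.994 × 4 × 1 = 334 kips → 0.75 × 334 = 250 kips.
Bearing (1.2 l_c t F_u ≤ 2.4 d t F_u): upper limit = 2.4·1.125·0.3125·58 = 48.94 kips.
  Edge l_c = 2.125 − 1.25/2 = 1.5 → r_n = 32.62 kips; interior l_c = 4.25 − 1.25 = 3 → r_n = 48.94 kips.
  R_n,bearing = 1·32.62 + 3·48.94 = 179.4 kips → 0.75 × 179.4 = 135 kips.
Bearing governs: 135 kips.

135 kips (bearing governs)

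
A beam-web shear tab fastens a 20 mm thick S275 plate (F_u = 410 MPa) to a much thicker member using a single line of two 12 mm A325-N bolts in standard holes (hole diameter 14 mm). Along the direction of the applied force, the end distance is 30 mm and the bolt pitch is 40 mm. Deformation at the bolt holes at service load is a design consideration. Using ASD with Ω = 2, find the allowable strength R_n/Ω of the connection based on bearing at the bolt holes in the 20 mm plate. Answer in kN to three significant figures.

Per bolt r_n = 1.2 l_c t F_u ≤ 2.4 d t F_u; upper limit = 2.4 × 12 × 20 × 410 / 1000 = 236.2 kN.
Edge bolt: l_c = 30 − 14/2 = 23 mm → 1.2 × 23 × 20 × 410 / 1000 = 226.3 → r_n = 226.3 kN.
Interior bolts: l_c = 40 − 14 = 26 mm → 1.2 × 26 × 20 × 410 / 1000 = 255.8 → r_n = 236.2 kN.
R_n = 1 × 226.3 + 1 × 236.2 = 462.5 kN.
Allowable strength R_n/Ω = 462.5 / 2 = 231 kN.

231 kN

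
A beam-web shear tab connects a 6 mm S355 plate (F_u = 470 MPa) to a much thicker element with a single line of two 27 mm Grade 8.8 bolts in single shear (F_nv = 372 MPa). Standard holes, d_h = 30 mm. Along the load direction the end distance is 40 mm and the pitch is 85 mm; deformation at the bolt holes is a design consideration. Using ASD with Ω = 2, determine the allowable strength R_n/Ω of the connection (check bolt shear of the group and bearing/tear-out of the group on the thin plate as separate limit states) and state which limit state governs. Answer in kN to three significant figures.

Bolt shear: A_b = π·27²/4 = 572.6 mm²; R_n = 372 × 572.6 × 2 × 1 / 1000 = 426 kN → 426 / 2 = 213 kN.
Bearing (1.2 l_c t F_u ≤ 2.4 d t F_u): upper limit = 2.4·27·6·470 / 1000 = 182.7 kN.
  Edge l_c = 40 − 30/2 = 25 → r_n = 84.6 kN; interior l_c = 85 − 30 = 55 → r_n = 182.7 kN.
  R_n,bearing = 1·84.6 + 1·182.7 = 267.3 kN → 267.3 / 2 = 134 kN.
Bearing governs: 134 kN.

134 kN (bearing governs)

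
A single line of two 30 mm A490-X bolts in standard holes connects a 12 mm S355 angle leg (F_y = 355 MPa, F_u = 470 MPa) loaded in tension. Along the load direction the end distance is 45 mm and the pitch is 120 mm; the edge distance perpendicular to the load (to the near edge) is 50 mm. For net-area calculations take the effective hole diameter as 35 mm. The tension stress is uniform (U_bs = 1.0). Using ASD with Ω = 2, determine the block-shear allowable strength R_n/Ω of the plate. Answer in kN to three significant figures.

Shear plane L_v = 45 + 1·120 = 165 mm; A_gv = 165 × 12 = 1980 mm².
A_nv = (165 − 1.5·35) × 12 = 1350 mm².
A_nt = (50 − 0.5·35) × 12 = 390 mm².
0.6 F_u A_nv = 380.7 kN; 0.6 F_y A_gv = 421.7 kN → shear rupture governs the shear term.
R_n = 380.7 + 1.0 × 470 × 390 / 1000 = 564 kN.
Allowable strength R_n/Ω = 564 / 2 = 282 kN.

282 kN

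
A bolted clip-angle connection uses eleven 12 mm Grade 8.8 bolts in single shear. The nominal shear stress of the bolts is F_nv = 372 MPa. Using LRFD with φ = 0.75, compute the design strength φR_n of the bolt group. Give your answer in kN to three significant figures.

347 kN

A_b = π × 12² / 4 = 113.1 mm².
R_n = F_nv · A_b · n · n_s = 372 × 113.1 × 11 × 1 / 1000 = 462.8 kN.
Design strength φR_n = 0.75 × 462.8 = 347 kN.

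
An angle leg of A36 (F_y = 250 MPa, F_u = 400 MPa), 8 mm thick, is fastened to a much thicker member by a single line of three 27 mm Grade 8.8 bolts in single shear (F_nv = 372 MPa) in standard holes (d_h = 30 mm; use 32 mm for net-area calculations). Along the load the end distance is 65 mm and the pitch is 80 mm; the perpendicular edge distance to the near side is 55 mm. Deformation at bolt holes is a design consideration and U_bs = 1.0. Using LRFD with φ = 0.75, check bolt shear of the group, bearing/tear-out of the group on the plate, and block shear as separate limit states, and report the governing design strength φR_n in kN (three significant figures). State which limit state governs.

296 kN (block shear governs)

Bolt shear: A_b = π·27²/4 = 572.6 mm²; R_n = 372 × 572.6 × 3 × 1 / 1000 = 639 kN → 0.75 × 639 = 479 kN.
Bearing: edge l_c = 50, r_n = 192 kN; interior l_c = 50, r_n = 192 kN; R_n = 192 + 2·192 = 576 kN → 432 kN.
Block shear: A_gv = 1800, A_nv = 1160, A_nt = 312 mm²; R_n = min(0.6F_uA_nv, 0.6F_yA_gv) + U_bs·F_u·A_nt = 394.8 kN → 296 kN.
Block shear governs: 296 kN.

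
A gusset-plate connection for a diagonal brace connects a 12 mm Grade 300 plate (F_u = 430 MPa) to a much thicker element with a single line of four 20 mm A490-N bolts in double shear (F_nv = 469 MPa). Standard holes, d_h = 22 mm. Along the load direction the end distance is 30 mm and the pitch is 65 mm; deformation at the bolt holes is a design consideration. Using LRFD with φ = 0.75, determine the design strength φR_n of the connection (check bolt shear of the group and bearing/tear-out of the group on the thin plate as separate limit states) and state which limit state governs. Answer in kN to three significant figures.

Bolt shear: A_b = π·20²/4 = 314.2 mm²; R_n = 469 × 314.2 × 4 × 2 / 1000 = 1179 kN → 0.75 × 1179 = 884 kN.
Bearing (1.2 l_c t F_u ≤ 2.4 d t F_u): upper limit = 2.4·20·12·430 / 1000 = 247.7 kN.
  Edge l_c = 30 − 22/2 = 19 → r_n = 117.6 kN; interior l_c = 65 − 22 = 43 → r_n = 247.7 kN.
  R_n,bearing = 1·117.6 + 3·247.7 = 860.7 kN → 0.75 × 860.7 = 646 kN.
Bearing governs: 646 kN.

646 kN (bearing governs)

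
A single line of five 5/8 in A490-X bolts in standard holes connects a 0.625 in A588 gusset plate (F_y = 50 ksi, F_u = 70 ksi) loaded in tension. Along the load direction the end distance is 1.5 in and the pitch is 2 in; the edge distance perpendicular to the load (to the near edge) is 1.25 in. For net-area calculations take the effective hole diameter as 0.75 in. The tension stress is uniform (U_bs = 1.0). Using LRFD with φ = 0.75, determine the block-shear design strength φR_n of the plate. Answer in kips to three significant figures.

Shear plane L_v = 1.5 + 4·2 = 9.5 in; A_gv = 9.5 × 0.625 = 5.938 in².
A_nv = (9.5 − 4.5·0.75) × 0.625 = 3.828 in².
A_nt = (1.25 − 0.5·0.75) × 0.625 = 0.5469 in².
0.6 F_u A_nv = 160.8 kips; 0.6 F_y A_gv = 178.1 kips → shear rupture governs the shear term.
R_n = 160.8 + 1.0 × 70 × 0.5469 = 199.1 kips.
Design strength φR_n = 0.75 × 199.1 = 149 kips.

149 kips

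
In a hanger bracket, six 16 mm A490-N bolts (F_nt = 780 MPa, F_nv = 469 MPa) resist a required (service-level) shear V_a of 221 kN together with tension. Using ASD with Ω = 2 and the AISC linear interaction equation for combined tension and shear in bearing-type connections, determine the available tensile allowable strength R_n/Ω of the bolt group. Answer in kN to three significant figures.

A_b = π·16²/4 = 201.1 mm²; f_rv = 221 × 1000 / (6 × 201.1) = 183.2 MPa.
F'_nt = 1.3 F_nt − (Ω F_nt / F_nv) f_rv = 1.3·780 − (2·780/469)·183.2 = 404.7 MPa, capped at F_nt → F'_nt = 404.7 MPa.
R_n = F'_nt · A_b · n = 404.7 × 201.1 × 6 / 1000 = 488.2 kN.
Allowable strength R_n/Ω = 488.2 / 2 = 244 kN.

244 kN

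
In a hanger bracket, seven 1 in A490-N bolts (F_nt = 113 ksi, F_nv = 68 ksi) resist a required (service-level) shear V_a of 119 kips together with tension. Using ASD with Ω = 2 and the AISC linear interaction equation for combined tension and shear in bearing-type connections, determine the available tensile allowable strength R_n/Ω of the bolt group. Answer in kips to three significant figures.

A_b = π·1²/4 = 0.7854 in²; f_rv = 119 / (7 × 0.7854) = 21.65 ksi.
F'_nt = 1.3 F_nt − (Ω F_nt / F_nv) f_rv = 1.3·113 − (2·113/68)·21.65 = 74.96 ksi, capped at F_nt → F'_nt = 74.96 ksi.
R_n = F'_nt · A_b · n = 74.96 × 0.7854 × 7 = 412.1 kips.
Allowable strength R_n/Ω = 412.1 / 2 = 206 kips.

206 kips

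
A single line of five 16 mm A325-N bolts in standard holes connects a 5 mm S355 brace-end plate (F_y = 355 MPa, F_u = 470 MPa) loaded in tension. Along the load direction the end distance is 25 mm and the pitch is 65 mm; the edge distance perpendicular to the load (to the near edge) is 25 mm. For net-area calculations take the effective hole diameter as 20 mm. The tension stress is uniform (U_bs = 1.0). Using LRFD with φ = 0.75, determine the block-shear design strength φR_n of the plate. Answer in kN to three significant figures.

233 kN

Shear plane L_v = 25 + 4·65 = 285 mm; A_gv = 285 × 5 = 1425 mm².
A_nv = (285 − 4.5·20) × 5 = 975 mm².
A_nt = (25 − 0.5·20) × 5 = 75 mm².
0.6 F_u A_nv = 274.9 kN; 0.6 F_y A_gv = 303.5 kN → shear rupture governs the shear term.
R_n = 274.9 + 1.0 × 470 × 75 / 1000 = 310.2 kN.
Design strength φR_n = 0.75 × 310.2 = 233 kN.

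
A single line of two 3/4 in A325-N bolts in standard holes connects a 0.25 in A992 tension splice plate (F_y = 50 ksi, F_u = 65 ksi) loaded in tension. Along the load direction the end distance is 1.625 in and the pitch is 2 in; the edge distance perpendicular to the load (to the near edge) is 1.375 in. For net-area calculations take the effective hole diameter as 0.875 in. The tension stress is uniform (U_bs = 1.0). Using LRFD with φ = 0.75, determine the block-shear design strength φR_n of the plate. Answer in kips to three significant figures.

28.3 kips

Shear plane L_v = 1.625 + 1·2 = 3.625 in; A_gv = 3.625 × 0.25 = 0.9062 in².
A_nv = (3.625 − 1.5·0.875) × 0.25 = 0.5781 in².
A_nt = (1.375 − 0.5·0.875) × 0.25 = 0.2344 in².
0.6 F_u A_nv = 22.55 kips; 0.6 F_y A_gv = 27.19 kips → shear rupture governs the shear term.
R_n = 22.55 + 1.0 × 65 × 0.2344 = 37.78 kips.
Design strength φR_n = 0.75 × 37.78 = 28.3 kips.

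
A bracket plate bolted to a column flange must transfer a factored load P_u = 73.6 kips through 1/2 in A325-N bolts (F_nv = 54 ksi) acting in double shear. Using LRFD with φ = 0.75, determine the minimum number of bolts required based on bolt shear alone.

5 bolts

A_b = π·0.5²/4 = 0.1963 in².
Per-bolt design strength φR_n = 0.75 × 54 × 0.1963 × 2 = 15.9 kips.
n ≥ 73.6 / 15.9 = 4.628 → use 5 bolts.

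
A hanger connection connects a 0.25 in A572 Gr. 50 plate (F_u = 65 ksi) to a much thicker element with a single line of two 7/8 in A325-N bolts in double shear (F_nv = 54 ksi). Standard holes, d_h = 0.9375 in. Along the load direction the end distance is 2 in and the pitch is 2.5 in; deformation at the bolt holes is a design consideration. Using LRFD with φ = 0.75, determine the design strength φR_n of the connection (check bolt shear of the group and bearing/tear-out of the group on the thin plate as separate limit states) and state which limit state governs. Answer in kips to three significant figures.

45.2 kips (bearing governs)

Bolt shear: A_b = π·0.875²/4 = 0.6013 in²; R_n = 54 × 0.6013 × 2 × 2 = 129.9 kips → 0.75 × 129.9 = 97.4 kips.
Bearing (1.2 l_c t F_u ≤ 2.4 d t F_u): upper limit = 2.4·0.875·0.25·65 = 34.12 kips.
  Edge l_c = 2 − 0.9375/2 = 1.531 → r_n = 29.86 kips; interior l_c = 2.5 − 0.9375 = 1.562 → r_n = 30.47 kips.
  R_n,bearing = 1·29.86 + 1·30.47 = 60.33 kips → 0.75 × 60.33 = 45.2 kips.
Bearing governs: 45.2 kips.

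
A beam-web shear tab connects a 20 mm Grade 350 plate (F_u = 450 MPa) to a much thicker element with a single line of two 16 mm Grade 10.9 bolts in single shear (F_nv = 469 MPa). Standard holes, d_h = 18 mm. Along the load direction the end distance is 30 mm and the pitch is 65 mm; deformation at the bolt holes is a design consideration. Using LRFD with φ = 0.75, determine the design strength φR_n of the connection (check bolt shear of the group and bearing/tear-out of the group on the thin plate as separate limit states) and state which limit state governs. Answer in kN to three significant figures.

Bolt shear: A_b = π·16²/4 = 201.1 mm²; R_n = 469 × 201.1 × 2 × 1 / 1000 = 188.6 kN → 0.75 × 188.6 = 141 kN.
Bearing (1.2 l_c t F_u ≤ 2.4 d t F_u): upper limit = 2.4·16·20·450 / 1000 = 345.6 kN.
  Edge l_c = 30 − 18/2 = 21 → r_n = 226.8 kN; interior l_c = 65 − 18 = 47 → r_n = 345.6 kN.
  R_n,bearing = 1·226.8 + 1·345.6 = 572.4 kN → 0.75 × 572.4 = 429 kN.
Bolt shear governs: 141 kN.

141 kN (bolt shear governs)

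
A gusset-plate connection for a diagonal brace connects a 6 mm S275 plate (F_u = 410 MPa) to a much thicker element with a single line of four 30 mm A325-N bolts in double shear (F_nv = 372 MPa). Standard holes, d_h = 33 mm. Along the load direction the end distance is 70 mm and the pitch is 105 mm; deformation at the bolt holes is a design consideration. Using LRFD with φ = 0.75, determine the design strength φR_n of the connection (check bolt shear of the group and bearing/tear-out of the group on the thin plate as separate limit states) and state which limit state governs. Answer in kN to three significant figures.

Bolt shear: A_b = π·30²/4 = 706.9 mm²; R_n = 372 × 706.9 × 4 × 2 / 1000 = 2104 kN → 0.75 × 2104 = 1580 kN.
Bearing (1.2 l_c t F_u ≤ 2.4 d t F_u): upper limit = 2.4·30·6·410 / 1000 = 177.1 kN.
  Edge l_c = 70 − 33/2 = 53.5 → r_n = 157.9 kN; interior l_c = 105 − 33 = 72 → r_n = 177.1 kN.
  R_n,bearing = 1·157.9 + 3·177.1 = 689.3 kN → 0.75 × 689.3 = 517 kN.
Bearing governs: 517 kN.

517 kN (bearing governs)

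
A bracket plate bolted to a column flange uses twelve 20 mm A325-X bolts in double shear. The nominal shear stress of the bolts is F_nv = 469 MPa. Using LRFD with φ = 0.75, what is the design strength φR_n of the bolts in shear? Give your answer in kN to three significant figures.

A_b = π × 20² / 4 = 314.2 mm².
R_n = F_nv · A_b · n · n_s = 469 × 314.2 × 12 × 2 / 1000 = 3536 kN.
Design strength φR_n = 0.75 × 3536 = 2650 kN.

2650 kN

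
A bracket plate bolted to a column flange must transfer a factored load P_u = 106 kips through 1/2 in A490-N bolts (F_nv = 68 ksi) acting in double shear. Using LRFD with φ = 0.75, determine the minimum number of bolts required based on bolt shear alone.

6 bolts

A_b = π·0.5²/4 = 0.1963 in².
Per-bolt design strength φR_n = 0.75 × 68 × 0.1963 × 2 = 20.03 kips.
n ≥ 106 / 20.03 = 5.293 → use 6 bolts.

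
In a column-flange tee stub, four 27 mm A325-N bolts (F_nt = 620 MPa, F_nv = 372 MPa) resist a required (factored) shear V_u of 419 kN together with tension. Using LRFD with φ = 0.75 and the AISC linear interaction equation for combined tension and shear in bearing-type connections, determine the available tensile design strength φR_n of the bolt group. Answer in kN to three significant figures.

686 kN

A_b = π·27²/4 = 572.6 mm²; f_rv = 419 × 1000 / (4 × 572.6) = 183 MPa.
F'_nt = 1.3 F_nt − (F_nt / φF_nv) f_rv = 1.3·620 − (620/(0.75·372))·183 = 399.4 MPa, capped at F_nt → F'_nt = 399.4 MPa.
R_n = F'_nt · A_b · n = 399.4 × 572.6 × 4 / 1000 = 914.8 kN.
Design strength φR_n = 0.75 × 914.8 = 686 kN.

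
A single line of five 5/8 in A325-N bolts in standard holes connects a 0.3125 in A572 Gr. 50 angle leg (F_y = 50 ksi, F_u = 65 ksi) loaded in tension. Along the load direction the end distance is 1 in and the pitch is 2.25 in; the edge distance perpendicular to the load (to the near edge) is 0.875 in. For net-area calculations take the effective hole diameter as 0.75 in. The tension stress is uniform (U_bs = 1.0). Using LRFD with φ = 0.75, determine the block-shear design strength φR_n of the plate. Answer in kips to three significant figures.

Shear plane L_v = 1 + 4·2.25 = 10 in; A_gv = 10 × 0.3125 = 3.125 in².
A_nv = (10 − 4.5·0.75) × 0.3125 = 2.07 in².
A_nt = (0.875 − 0.5·0.75) × 0.3125 = 0.1562 in².
0.6 F_u A_nv = 80.74 kips; 0.6 F_y A_gv = 93.75 kips → shear rupture governs the shear term.
R_n = 80.74 + 1.0 × 65 × 0.1562 = 90.9 kips.
Design strength φR_n = 0.75 × 90.9 = 68.2 kips.

68.2 kips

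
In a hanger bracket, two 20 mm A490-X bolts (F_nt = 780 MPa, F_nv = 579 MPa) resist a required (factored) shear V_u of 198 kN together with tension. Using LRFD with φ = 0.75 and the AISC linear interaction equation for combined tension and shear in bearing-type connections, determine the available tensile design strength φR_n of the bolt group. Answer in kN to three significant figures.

211 kN

A_b = π·20²/4 = 314.2 mm²; f_rv = 198 × 1000 / (2 × 314.2) = 315.1 MPa.
F'_nt = 1.3 F_nt − (F_nt / φF_nv) f_rv = 1.3·780 − (780/(0.75·579))·315.1 = 448 MPa, capped at F_nt → F'_nt = 448 MPa.
R_n = F'_nt · A_b · n = 448 × 314.2 × 2 / 1000 = 281.5 kN.
Design strength φR_n = 0.75 × 281.5 = 211 kN.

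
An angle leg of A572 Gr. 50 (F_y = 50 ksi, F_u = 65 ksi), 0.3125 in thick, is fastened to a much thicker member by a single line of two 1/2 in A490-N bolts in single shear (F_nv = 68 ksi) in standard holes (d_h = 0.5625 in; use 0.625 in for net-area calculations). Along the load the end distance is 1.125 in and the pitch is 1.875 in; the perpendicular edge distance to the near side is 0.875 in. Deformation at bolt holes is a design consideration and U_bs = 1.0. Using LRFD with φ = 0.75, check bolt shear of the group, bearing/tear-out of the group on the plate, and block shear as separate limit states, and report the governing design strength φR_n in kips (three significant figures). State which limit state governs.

20 kips (bolt shear governs)

Bolt shear: A_b = π·0.5²/4 = 0.1963 in²; R_n = 68 × 0.1963 × 2 × 1 = 26.7 kips → 0.75 × 26.7 = 20 kips.
Bearing: edge l_c = 0.8438, r_n = 20.57 kips; interior l_c = 1.312, r_n = 24.38 kips; R_n = 20.57 + 1·24.38 = 44.94 kips → 33.7 kips.
Block shear: A_gv = 0.9375, A_nv = 0.6445, A_nt = 0.1758 in²; R_n = min(0.6F_uA_nv, 0.6F_yA_gv) + U_bs·F_u·A_nt = 36.56 kips → 27.4 kips.
Bolt shear governs: 20 kips.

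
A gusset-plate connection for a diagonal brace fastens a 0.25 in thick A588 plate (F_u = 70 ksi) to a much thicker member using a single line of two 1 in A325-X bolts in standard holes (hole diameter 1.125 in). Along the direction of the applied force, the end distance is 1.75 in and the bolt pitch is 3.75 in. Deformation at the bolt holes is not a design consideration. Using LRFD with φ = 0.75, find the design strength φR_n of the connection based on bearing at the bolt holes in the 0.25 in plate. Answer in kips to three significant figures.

Per bolt r_n = 1.5 l_c t F_u ≤ 3.0 d t F_u; upper limit = 3.0 × 1 × 0.25 × 70 = 52.5 kips.
Edge bolt: l_c = 1.75 − 1.125/2 = 1.188 in → 1.5 × 1.188 × 0.25 × 70 = 31.17 → r_n = 31.17 kips.
Interior bolts: l_c = 3.75 − 1.125 = 2.625 in → 1.5 × 2.625 × 0.25 × 70 = 68.91 → r_n = 52.5 kips.
R_n = 1 × 31.17 + 1 × 52.5 = 83.67 kips.
Design strength φR_n = 0.75 × 83.67 = 62.8 kips.

62.8 kips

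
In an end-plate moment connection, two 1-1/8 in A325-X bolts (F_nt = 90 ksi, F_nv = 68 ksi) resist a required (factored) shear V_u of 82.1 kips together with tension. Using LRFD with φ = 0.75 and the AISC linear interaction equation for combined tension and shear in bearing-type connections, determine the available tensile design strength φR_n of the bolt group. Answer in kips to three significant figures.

A_b = π·1.125²/4 = 0.994 in²; f_rv = 82.1 / (2 × 0.994) = 41.3 ksi.
F'_nt = 1.3 F_nt − (F_nt / φF_nv) f_rv = 1.3·90 − (90/(0.75·68))·41.3 = 44.12 ksi, capped at F_nt → F'_nt = 44.12 ksi.
R_n = F'_nt · A_b · n = 44.12 × 0.994 × 2 = 87.72 kips.
Design strength φR_n = 0.75 × 87.72 = 65.8 kips.

65.8 kips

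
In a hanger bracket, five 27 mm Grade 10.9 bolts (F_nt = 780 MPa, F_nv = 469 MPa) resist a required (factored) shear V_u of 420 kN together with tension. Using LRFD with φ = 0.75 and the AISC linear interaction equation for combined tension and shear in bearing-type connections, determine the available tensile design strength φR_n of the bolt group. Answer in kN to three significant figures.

A_b = π·27²/4 = 572.6 mm²; f_rv = 420 × 1000 / (5 × 572.6) = 146.7 MPa.
F'_nt = 1.3 F_nt − (F_nt / φF_nv) f_rv = 1.3·780 − (780/(0.75·469))·146.7 = 688.7 MPa, capped at F_nt → F'_nt = 688.7 MPa.
R_n = F'_nt · A_b · n = 688.7 × 572.6 × 5 / 1000 = 1972 kN.
Design strength φR_n = 0.75 × 1972 = 1480 kN.

1480 kN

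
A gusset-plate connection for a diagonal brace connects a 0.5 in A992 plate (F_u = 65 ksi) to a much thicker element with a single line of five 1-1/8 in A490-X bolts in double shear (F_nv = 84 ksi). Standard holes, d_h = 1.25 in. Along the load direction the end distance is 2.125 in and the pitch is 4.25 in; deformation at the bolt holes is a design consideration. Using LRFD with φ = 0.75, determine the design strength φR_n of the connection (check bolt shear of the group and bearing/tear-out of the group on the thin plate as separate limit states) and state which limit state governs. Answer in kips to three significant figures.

Bolt shear: A_b = π·1.125²/4 = 0.994 in²; R_n = 84 × 0.994 × 5 × 2 = 835 kips → 0.75 × 835 = 626 kips.
Bearing (1.2 l_c t F_u ≤ 2.4 d t F_u): upper limit = 2.4·1.125·0.5·65 = 87.75 kips.
  Edge l_c = 2.125 − 1.25/2 = 1.5 → r_n = 58.5 kips; interior l_c = 4.25 − 1.25 = 3 → r_n = 87.75 kips.
  R_n,bearing = 1·58.5 + 4·87.75 = 409.5 kips → 0.75 × 409.5 = 307 kips.
Bearing governs: 307 kips.

307 kips (bearing governs)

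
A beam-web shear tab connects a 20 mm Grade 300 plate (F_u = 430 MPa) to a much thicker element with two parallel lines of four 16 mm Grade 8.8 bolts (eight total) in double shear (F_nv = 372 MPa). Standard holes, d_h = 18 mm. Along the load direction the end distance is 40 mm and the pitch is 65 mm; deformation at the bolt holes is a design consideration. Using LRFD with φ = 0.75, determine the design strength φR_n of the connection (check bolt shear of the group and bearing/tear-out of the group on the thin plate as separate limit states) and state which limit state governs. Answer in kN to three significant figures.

898 kN (bolt shear governs)

Bolt shear: A_b = π·16²/4 = 201.1 mm²; R_n = 372 × 201.1 × 8 × 2 / 1000 = 1197 kN → 0.75 × 1197 = 898 kN.
Bearing (1.2 l_c t F_u ≤ 2.4 d t F_u): upper limit = 2.4·16·20·430 / 1000 = 330.2 kN.
  Edge l_c = 40 − 18/2 = 31 → r_n = 319.9 kN; interior l_c = 65 − 18 = 47 → r_n = 330.2 kN.
  R_n,bearing = 2·319.9 + 6·330.2 = 2621 kN → 0.75 × 2621 = 1970 kN.
Bolt shear governs: 898 kN.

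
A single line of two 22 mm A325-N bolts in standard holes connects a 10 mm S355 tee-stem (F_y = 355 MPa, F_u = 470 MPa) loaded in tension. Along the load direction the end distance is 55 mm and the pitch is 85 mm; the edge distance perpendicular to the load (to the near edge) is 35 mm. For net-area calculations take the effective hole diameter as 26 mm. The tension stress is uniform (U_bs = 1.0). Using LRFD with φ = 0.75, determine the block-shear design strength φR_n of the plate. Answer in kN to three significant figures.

291 kN

Shear plane L_v = 55 + 1·85 = 140 mm; A_gv = 140 × 10 = 1400 mm².
A_nv = (140 − 1.5·26) × 10 = 1010 mm².
A_nt = (35 − 0.5·26) × 10 = 220 mm².
0.6 F_u A_nv = 284.8 kN; 0.6 F_y A_gv = 298.2 kN → shear rupture governs the shear term.
R_n = 284.8 + 1.0 × 470 × 220 / 1000 = 388.2 kN.
Design strength φR_n = 0.75 × 388.2 = 291 kN.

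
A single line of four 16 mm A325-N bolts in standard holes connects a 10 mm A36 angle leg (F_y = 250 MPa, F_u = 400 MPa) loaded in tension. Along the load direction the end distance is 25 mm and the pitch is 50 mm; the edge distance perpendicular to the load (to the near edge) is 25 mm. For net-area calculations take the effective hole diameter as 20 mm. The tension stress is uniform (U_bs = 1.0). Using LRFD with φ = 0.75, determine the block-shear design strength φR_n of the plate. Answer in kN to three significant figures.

Shear plane L_v = 25 + 3·50 = 175 mm; A_gv = 175 × 10 = 1750 mm².
A_nv = (175 − 3.5·20) × 10 = 1050 mm².
A_nt = (25 − 0.5·20) × 10 = 150 mm².
0.6 F_u A_nv = 252 kN; 0.6 F_y A_gv = 262.5 kN → shear rupture governs the shear term.
R_n = 252 + 1.0 × 400 × 150 / 1000 = 312 kN.
Design strength φR_n = 0.75 × 312 = 234 kN.

234 kN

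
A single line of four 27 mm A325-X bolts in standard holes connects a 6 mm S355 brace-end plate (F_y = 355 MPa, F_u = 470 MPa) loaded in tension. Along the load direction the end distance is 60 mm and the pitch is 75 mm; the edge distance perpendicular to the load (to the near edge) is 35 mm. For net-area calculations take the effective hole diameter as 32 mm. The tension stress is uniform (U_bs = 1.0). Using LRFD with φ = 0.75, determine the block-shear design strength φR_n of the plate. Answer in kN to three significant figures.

260 kN

Shear plane L_v = 60 + 3·75 = 285 mm; A_gv = 285 × 6 = 1710 mm².
A_nv = (285 − 3.5·32) × 6 = 1038 mm².
A_nt = (35 − 0.5·32) × 6 = 114 mm².
0.6 F_u A_nv = 292.7 kN; 0.6 F_y A_gv = 364.2 kN → shear rupture governs the shear term.
R_n = 292.7 + 1.0 × 470 × 114 / 1000 = 346.3 kN.
Design strength φR_n = 0.75 × 346.3 = 260 kN.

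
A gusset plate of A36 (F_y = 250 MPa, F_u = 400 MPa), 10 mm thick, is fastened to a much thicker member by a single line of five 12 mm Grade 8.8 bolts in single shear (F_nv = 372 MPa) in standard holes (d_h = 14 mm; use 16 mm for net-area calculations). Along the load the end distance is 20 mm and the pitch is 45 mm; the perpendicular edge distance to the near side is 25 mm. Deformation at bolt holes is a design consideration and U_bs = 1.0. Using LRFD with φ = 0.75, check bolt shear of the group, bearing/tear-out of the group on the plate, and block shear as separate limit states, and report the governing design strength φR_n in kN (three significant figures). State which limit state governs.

Bolt shear: A_b = π·12²/4 = 113.1 mm²; R_n = 372 × 113.1 × 5 × 1 / 1000 = 210.4 kN → 0.75 × 210.4 = 158 kN.
Bearing: edge l_c = 13, r_n = 62.4 kN; interior l_c = 31, r_n = 115.2 kN; R_n = 62.4 + 4·115.2 = 523.2 kN → 392 kN.
Block shear: A_gv = 2000, A_nv = 1280, A_nt = 170 mm²; R_n = min(0.6F_uA_nv, 0.6F_yA_gv) + U_bs·F_u·A_nt = 368 kN → 276 kN.
Bolt shear governs: 158 kN.

158 kN (bolt shear governs)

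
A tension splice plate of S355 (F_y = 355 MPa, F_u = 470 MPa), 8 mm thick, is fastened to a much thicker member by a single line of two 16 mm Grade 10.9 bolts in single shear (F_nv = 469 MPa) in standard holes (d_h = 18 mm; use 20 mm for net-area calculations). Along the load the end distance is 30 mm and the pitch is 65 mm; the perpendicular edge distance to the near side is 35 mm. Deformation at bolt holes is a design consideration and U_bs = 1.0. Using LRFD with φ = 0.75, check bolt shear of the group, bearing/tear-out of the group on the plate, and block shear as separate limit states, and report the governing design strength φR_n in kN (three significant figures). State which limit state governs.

141 kN (bolt shear governs)

Bolt shear: A_b = π·16²/4 = 201.1 mm²; R_n = 469 × 201.1 × 2 × 1 / 1000 = 188.6 kN → 0.75 × 188.6 = 141 kN.
Bearing: edge l_c = 21, r_n = 94.75 kN; interior l_c = 47, r_n = 144.4 kN; R_n = 94.75 + 1·144.4 = 239.1 kN → 179 kN.
Block shear: A_gv = 760, A_nv = 520, A_nt = 200 mm²; R_n = min(0.6F_uA_nv, 0.6F_yA_gv) + U_bs·F_u·A_nt = 240.6 kN → 180 kN.
Bolt shear governs: 141 kN.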